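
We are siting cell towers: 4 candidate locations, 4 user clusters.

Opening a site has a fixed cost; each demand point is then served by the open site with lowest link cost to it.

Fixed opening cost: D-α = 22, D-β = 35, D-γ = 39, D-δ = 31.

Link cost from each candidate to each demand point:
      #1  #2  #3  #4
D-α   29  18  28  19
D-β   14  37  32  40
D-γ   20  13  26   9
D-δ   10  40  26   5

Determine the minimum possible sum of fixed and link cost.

Open {D-γ}: assign each demand point to its cheapest open site.
  #1→D-γ 20, #2→D-γ 13, #3→D-γ 26, #4→D-γ 9
  link cost 68, fixed 39 → total 107.
Compare {D-δ}: link cost 81 + fixed 31 = 112.
Compare {D-α, D-δ}: link cost 59 + fixed 53 = 112.
Compare {D-α}: link cost 94 + fixed 22 = 116.
All other subsets cost ≥ 112. Minimum total cost: 107.

107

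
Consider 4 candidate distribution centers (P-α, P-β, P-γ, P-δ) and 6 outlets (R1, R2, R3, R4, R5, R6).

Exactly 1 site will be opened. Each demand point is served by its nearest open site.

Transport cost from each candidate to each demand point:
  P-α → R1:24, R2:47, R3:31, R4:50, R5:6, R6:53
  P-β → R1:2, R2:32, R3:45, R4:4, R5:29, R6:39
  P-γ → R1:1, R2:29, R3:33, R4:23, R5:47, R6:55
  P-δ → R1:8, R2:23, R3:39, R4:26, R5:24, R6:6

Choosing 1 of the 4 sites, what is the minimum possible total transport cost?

126

Open {P-δ}.
  R1→P-δ 8, R2→P-δ 23, R3→P-δ 39, R4→P-δ 26, R5→P-δ 24, R6→P-δ 6  ⇒ total 126.
Compare {P-β}: total 151.
Compare {P-γ}: total 188.
No size-1 selection does better; minimum is 126.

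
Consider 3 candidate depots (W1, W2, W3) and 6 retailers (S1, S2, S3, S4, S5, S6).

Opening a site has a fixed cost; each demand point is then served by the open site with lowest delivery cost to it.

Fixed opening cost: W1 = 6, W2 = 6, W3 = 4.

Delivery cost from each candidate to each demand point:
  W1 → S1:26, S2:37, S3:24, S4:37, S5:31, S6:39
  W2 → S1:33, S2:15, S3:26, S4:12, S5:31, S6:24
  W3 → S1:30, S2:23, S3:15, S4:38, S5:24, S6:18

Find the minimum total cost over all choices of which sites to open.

Open {W2, W3}: assign each demand point to its cheapest open site.
  S1→W3 30, S2→W2 15, S3→W3 15, S4→W2 12, S5→W3 24, S6→W3 18
  delivery cost 114, fixed 10 → total 124.
Compare {W1, W2, W3}: delivery cost 110 + fixed 16 = 126.
Compare {W1, W2}: delivery cost 132 + fixed 12 = 144.
Compare {W2}: delivery cost 141 + fixed 6 = 147.
All other subsets cost ≥ 126. Minimum total cost: 124.

124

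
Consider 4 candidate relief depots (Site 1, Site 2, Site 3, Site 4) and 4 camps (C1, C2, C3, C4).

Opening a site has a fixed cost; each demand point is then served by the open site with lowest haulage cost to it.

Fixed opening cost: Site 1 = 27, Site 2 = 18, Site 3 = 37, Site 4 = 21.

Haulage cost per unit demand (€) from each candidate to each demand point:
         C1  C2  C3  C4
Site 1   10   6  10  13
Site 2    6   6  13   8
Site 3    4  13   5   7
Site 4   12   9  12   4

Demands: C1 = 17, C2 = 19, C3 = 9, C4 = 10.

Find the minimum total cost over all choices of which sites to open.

Open {Site 2, Site 3, Site 4}: assign each demand point to its cheapest open site.
  C1→Site 3 17×4=68, C2→Site 2 19×6=114, C3→Site 3 9×5=45, C4→Site 4 10×4=40
  haulage cost 267, fixed 76 → total 343.
Compare {Site 2, Site 3}: haulage cost 297 + fixed 55 = 352.
Compare {Site 1, Site 3, Site 4}: haulage cost 267 + fixed 85 = 352.
Compare {Site 1, Site 3}: haulage cost 297 + fixed 64 = 361.
All other subsets cost ≥ 352. Minimum total cost: 343.

343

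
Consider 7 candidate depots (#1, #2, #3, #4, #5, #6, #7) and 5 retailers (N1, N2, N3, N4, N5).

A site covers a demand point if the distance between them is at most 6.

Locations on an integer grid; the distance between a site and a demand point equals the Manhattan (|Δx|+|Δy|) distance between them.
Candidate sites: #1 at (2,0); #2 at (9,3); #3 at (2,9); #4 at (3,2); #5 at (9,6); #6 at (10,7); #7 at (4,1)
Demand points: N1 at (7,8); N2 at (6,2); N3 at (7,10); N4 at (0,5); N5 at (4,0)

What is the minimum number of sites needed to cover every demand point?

Coverage sets (demand points within 6 of each site):
  #1: {N2, N5}
  #2: {N2}
  #3: {N1, N3, N4}
  #4: {N2, N4, N5}
  #5: {N1, N3}
  #6: {N1, N3}
  #7: {N2, N5}
No single site covers all 5 demand points.
But {#1, #3} covers everything, so the minimum is 2.

2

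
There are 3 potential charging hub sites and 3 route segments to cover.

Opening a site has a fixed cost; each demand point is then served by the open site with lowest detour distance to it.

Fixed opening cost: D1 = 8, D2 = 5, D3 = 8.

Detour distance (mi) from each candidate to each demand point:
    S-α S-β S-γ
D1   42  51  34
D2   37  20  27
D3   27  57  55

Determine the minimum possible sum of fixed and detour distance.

87

Open {D2, D3}: assign each demand point to its cheapest open site.
  S-α→D3 27, S-β→D2 20, S-γ→D2 27
  detour distance 74, fixed 13 → total 87.
Compare {D2}: detour distance 84 + fixed 5 = 89.
Compare {D1, D2, D3}: detour distance 74 + fixed 21 = 95.
Compare {D1, D2}: detour distance 84 + fixed 13 = 97.
All other subsets cost ≥ 89. Minimum total cost: 87.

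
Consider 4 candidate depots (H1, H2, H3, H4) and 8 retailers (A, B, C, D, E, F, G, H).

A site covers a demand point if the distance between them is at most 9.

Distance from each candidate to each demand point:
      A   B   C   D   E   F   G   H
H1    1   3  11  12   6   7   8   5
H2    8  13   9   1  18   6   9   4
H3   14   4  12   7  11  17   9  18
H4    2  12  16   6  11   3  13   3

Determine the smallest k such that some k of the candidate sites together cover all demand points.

2

Coverage sets (demand points within 9 of each site):
  H1: {A, B, E, F, G, H}
  H2: {A, C, D, F, G, H}
  H3: {B, D, G}
  H4: {A, D, F, H}
No single site covers all 8 demand points.
But {H1, H2} covers everything, so the minimum is 2.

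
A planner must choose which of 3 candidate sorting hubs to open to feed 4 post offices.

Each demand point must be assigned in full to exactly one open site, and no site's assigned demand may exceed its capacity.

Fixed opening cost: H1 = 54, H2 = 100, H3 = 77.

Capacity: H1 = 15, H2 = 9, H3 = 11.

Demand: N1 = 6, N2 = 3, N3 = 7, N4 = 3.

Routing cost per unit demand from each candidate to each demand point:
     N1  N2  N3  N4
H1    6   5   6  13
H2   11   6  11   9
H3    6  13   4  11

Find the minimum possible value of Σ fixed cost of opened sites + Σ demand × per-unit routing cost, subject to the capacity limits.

243

Open {H1, H3}; cheapest assignment that respects the capacities:
  H1 (cap 15, load 9): N1, N2 — cost 6×6 + 3×5 = 51
  H3 (cap 11, load 10): N3, N4 — cost 7×4 + 3×11 = 61
  Shipping 112, fixed 131 → total 243.
  Any other capacity-feasible assignment to {H1, H3} ships for at least 112.
Compare {H1, H2}: its best feasible assignment gives total 277.
Compare {H2, H3}: its best feasible assignment gives total 322.
Every other set of open sites that can feasibly serve all demand totals ≥ 277 even under its best assignment. Minimum: 243.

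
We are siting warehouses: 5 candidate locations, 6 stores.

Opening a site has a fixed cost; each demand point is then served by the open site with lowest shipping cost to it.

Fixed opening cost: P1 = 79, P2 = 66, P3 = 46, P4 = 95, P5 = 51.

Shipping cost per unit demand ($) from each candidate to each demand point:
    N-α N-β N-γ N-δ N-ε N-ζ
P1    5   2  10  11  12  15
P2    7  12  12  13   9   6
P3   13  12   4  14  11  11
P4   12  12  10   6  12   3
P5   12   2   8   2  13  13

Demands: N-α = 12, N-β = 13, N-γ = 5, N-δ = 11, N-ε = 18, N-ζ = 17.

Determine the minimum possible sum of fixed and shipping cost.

Open {P2, P5}: assign each demand point to its cheapest open site.
  N-α→P2 12×7=84, N-β→P5 13×2=26, N-γ→P5 5×8=40, N-δ→P5 11×2=22, N-ε→P2 18×9=162, N-ζ→P2 17×6=102
  shipping cost 436, fixed 117 → total 553.
Compare {P2, P3, P5}: shipping cost 416 + fixed 163 = 579.
Compare {P2, P4, P5}: shipping cost 385 + fixed 212 = 597.
Compare {P1, P2, P5}: shipping cost 412 + fixed 196 = 608.
All other subsets cost ≥ 579. Minimum total cost: 553.

553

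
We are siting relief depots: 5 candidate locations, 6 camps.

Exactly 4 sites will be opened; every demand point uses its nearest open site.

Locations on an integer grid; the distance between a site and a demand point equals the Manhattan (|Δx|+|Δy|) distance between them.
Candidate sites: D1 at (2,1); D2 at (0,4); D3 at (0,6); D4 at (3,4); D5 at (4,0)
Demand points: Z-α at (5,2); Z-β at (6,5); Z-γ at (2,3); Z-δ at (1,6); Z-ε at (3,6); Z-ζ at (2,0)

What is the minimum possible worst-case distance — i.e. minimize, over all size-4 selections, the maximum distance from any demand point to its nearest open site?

Open {D1, D2, D3, D4}.
  Farthest demand point is Z-α at distance 4 (to D1); all others are ≤ 4.
With {D1, D2, D4, D5} the worst case is 4.
With {D1, D3, D4, D5} the worst case is 4.
No size-4 selection achieves below 4.

4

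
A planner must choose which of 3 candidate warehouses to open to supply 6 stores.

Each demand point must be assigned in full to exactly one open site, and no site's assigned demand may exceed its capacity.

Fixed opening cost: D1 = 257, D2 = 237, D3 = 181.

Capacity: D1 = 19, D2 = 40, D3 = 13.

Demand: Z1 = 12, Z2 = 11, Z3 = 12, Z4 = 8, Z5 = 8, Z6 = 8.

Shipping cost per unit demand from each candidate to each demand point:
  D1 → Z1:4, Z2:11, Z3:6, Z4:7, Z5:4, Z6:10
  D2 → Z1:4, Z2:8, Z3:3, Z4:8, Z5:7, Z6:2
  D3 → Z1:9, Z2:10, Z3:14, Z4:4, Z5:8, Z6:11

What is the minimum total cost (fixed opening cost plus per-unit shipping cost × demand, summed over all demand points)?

811

Open {D1, D2}; cheapest assignment that respects the capacities:
  D1 (cap 19, load 19): Z2, Z5 — cost 11×11 + 8×4 = 153
  D2 (cap 40, load 40): Z1, Z3, Z4, Z6 — cost 12×4 + 12×3 + 8×8 + 8×2 = 164
  Shipping 317, fixed 494 → total 811.
  Any other capacity-feasible assignment to {D1, D2} ships for at least 317.
Compare {D1, D2, D3}: its best feasible assignment gives total 951.
Every other set of open sites that can feasibly serve all demand totals ≥ 951 even under its best assignment. Minimum: 811.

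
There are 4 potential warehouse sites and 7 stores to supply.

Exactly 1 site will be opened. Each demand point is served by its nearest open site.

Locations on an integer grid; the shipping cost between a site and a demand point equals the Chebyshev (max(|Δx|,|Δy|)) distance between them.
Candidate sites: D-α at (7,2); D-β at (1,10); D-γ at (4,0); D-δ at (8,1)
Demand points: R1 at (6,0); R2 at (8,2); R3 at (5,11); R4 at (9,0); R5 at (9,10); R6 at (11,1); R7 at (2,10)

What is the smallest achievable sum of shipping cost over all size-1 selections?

34

Open {D-α}.
  R1→D-α 2, R2→D-α 1, R3→D-α 9, R4→D-α 2, R5→D-α 8, R6→D-α 4, R7→D-α 8  ⇒ total 34.
Compare {D-δ}: total 35.
Compare {D-γ}: total 49.
No size-1 selection does better; minimum is 34.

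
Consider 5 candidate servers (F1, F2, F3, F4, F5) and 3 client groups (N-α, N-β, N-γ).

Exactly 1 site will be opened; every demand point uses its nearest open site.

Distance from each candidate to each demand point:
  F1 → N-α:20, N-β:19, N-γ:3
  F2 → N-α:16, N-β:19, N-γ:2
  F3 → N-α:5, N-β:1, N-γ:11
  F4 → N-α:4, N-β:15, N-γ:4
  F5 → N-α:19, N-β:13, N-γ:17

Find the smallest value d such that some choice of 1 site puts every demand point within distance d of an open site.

11

Open {F3}.
  Farthest demand point is N-γ at distance 11 (to F3); all others are ≤ 11.
With {F4} the worst case is 15.
With {F2} the worst case is 19.
No size-1 selection achieves below 11.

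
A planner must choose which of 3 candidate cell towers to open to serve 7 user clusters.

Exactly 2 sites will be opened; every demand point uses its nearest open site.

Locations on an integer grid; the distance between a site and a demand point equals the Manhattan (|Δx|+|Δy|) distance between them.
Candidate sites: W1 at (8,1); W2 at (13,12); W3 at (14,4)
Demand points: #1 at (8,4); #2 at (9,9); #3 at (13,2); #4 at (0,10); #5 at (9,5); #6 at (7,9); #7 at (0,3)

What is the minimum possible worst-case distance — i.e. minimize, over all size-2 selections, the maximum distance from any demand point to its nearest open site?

15

Open {W1, W2}.
  Farthest demand point is #4 at distance 15 (to W2); all others are ≤ 15.
With {W2, W3} the worst case is 15.
With {W1, W3} the worst case is 17.
No size-2 selection achieves below 15.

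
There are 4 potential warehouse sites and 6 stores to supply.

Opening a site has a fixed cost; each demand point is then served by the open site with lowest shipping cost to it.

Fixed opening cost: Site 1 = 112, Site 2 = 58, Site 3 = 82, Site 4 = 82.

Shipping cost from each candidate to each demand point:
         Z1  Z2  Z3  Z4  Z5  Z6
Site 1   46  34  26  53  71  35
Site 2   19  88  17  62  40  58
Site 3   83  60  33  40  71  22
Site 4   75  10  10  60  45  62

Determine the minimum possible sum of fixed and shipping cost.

337

Open {Site 2, Site 4}: assign each demand point to its cheapest open site.
  Z1→Site 2 19, Z2→Site 4 10, Z3→Site 4 10, Z4→Site 4 60, Z5→Site 2 40, Z6→Site 2 58
  shipping cost 197, fixed 140 → total 337.
Compare {Site 2, Site 3}: shipping cost 198 + fixed 140 = 338.
Compare {Site 2}: shipping cost 284 + fixed 58 = 342.
Compare {Site 4}: shipping cost 262 + fixed 82 = 344.
All other subsets cost ≥ 338. Minimum total cost: 337.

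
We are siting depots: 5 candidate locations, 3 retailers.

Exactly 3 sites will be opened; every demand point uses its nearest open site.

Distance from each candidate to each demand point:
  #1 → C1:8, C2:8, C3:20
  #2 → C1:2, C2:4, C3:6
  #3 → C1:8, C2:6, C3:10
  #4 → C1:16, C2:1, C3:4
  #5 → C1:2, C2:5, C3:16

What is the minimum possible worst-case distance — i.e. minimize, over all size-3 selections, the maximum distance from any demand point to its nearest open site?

4

Open {#1, #2, #4}.
  Farthest demand point is C3 at distance 4 (to #4); all others are ≤ 4.
With {#1, #4, #5} the worst case is 4.
With {#2, #3, #4} the worst case is 4.
No size-3 selection achieves below 4.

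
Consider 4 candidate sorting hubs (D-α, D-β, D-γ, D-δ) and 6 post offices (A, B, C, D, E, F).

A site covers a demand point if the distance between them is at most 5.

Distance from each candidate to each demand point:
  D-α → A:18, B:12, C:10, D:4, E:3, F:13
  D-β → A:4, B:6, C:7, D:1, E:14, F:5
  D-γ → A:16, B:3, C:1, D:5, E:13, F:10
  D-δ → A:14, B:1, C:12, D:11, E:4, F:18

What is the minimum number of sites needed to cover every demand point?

3

Coverage sets (demand points within 5 of each site):
  D-α: {D, E}
  D-β: {A, D, F}
  D-γ: {B, C, D}
  D-δ: {B, E}
No 2 sites suffice: every size-2 union leaves at least one demand point uncovered.
But {D-α, D-β, D-γ} covers everything, so the minimum is 3.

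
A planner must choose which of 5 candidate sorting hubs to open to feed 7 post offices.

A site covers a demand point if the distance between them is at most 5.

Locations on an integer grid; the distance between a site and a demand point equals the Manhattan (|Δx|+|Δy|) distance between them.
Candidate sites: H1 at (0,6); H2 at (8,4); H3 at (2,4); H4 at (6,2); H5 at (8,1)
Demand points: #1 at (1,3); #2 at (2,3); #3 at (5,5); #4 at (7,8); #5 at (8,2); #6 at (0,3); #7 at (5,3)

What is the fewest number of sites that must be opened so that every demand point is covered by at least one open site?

Coverage sets (demand points within 5 of each site):
  H1: {#1, #2, #6}
  H2: {#3, #4, #5, #7}
  H3: {#1, #2, #3, #6, #7}
  H4: {#2, #3, #5, #7}
  H5: {#5, #7}
No single site covers all 7 demand points.
But {H1, H2} covers everything, so the minimum is 2.

2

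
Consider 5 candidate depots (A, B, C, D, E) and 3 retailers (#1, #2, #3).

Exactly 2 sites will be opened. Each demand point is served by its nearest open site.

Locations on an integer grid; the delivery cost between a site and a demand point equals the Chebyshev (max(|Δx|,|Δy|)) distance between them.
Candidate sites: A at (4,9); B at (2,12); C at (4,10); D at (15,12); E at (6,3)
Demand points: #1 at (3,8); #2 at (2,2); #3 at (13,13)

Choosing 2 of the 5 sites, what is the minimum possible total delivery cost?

10

Open {A, D}.
  #1→A 1, #2→A 7, #3→D 2  ⇒ total 10.
Compare {D, E}: total 11.
Compare {C, D}: total 12.
No size-2 selection does better; minimum is 10.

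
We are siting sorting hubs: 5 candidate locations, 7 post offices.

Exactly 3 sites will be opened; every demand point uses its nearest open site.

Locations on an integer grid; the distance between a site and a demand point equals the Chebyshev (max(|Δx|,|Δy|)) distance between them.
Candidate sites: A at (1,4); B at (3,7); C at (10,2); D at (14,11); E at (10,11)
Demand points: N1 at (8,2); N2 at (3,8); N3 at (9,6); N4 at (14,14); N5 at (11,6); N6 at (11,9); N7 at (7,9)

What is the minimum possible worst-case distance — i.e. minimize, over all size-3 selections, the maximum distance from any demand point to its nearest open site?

Open {A, C, E}.
  Farthest demand point is N2 at distance 4 (to A); all others are ≤ 4.
With {B, C, D} the worst case is 4.
With {B, C, E} the worst case is 4.
No size-3 selection achieves below 4.

4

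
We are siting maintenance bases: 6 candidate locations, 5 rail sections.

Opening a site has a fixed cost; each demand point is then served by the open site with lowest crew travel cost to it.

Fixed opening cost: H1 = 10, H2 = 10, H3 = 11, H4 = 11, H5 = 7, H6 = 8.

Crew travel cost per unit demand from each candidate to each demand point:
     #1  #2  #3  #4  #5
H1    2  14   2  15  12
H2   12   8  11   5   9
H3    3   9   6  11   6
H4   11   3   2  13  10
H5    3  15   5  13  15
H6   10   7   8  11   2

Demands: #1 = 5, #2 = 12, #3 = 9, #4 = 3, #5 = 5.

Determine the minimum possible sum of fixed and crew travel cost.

128

Open {H1, H2, H4, H6}: assign each demand point to its cheapest open site.
  #1→H1 5×2=10, #2→H4 12×3=36, #3→H1 9×2=18, #4→H2 3×5=15, #5→H6 5×2=10
  crew travel cost 89, fixed 39 → total 128.
Compare {H2, H4, H5, H6}: crew travel cost 94 + fixed 36 = 130.
Compare {H2, H3, H4, H6}: crew travel cost 94 + fixed 40 = 134.
Compare {H1, H2, H4, H5, H6}: crew travel cost 89 + fixed 46 = 135.
All other subsets cost ≥ 130. Minimum total cost: 128.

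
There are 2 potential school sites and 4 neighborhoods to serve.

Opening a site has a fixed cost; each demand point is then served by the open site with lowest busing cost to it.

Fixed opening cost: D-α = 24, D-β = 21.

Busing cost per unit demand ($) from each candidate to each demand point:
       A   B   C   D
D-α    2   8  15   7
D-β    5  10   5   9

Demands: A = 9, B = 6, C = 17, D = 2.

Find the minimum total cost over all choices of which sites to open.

210

Open {D-α, D-β}: assign each demand point to its cheapest open site.
  A→D-α 9×2=18, B→D-α 6×8=48, C→D-β 17×5=85, D→D-α 2×7=14
  busing cost 165, fixed 45 → total 210.
Compare {D-β}: busing cost 208 + fixed 21 = 229.
Compare {D-α}: busing cost 335 + fixed 24 = 359.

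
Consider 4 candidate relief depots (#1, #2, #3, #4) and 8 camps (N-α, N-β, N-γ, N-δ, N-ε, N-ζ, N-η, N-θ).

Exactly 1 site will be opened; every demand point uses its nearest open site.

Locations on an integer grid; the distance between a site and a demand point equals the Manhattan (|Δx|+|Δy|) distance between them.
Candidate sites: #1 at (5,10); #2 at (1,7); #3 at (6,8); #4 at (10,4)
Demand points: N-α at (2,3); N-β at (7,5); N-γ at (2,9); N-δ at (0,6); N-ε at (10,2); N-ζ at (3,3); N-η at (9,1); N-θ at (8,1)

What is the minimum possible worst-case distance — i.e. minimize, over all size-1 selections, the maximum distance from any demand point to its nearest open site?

Open {#3}.
  Farthest demand point is N-ε at distance 10 (to #3); all others are ≤ 10.
With {#1} the worst case is 13.
With {#4} the worst case is 13.
No size-1 selection achieves below 10.

10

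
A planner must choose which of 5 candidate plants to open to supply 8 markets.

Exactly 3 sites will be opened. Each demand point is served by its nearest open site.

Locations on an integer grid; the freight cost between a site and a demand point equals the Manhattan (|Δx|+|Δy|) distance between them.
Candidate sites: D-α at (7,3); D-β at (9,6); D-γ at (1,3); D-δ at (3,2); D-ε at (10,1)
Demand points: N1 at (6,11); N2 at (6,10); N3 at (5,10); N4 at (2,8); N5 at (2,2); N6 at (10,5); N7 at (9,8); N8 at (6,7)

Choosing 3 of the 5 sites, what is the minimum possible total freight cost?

38

Open {D-β, D-γ, D-δ}.
  N1→D-β 8, N2→D-β 7, N3→D-β 8, N4→D-γ 6, N5→D-δ 1, N6→D-β 2, N7→D-β 2, N8→D-β 4  ⇒ total 38.
Compare {D-α, D-β, D-γ}: total 39.
Compare {D-α, D-β, D-δ}: total 39.
No size-3 selection does better; minimum is 38.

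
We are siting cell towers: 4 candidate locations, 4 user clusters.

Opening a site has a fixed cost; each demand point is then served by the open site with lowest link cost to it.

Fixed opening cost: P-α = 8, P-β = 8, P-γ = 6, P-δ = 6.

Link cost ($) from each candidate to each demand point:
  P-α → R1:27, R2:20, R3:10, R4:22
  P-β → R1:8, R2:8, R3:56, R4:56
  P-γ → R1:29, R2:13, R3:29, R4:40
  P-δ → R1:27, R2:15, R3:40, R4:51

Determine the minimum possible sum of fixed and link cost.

64

Open {P-α, P-β}: assign each demand point to its cheapest open site.
  R1→P-β 8, R2→P-β 8, R3→P-α 10, R4→P-α 22
  link cost 48, fixed 16 → total 64.
Compare {P-α, P-β, P-γ}: link cost 48 + fixed 22 = 70.
Compare {P-α, P-β, P-δ}: link cost 48 + fixed 22 = 70.
Compare {P-α, P-β, P-γ, P-δ}: link cost 48 + fixed 28 = 76.
All other subsets cost ≥ 70. Minimum total cost: 64.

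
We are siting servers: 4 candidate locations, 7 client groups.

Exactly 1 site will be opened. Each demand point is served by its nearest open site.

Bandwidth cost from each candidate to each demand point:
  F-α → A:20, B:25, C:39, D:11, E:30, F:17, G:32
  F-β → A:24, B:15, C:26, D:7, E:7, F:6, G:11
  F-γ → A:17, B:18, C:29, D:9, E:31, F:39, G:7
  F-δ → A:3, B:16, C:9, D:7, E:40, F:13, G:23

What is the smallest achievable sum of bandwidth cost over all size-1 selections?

96

Open {F-β}.
  A→F-β 24, B→F-β 15, C→F-β 26, D→F-β 7, E→F-β 7, F→F-β 6, G→F-β 11  ⇒ total 96.
Compare {F-δ}: total 111.
Compare {F-γ}: total 150.
No size-1 selection does better; minimum is 96.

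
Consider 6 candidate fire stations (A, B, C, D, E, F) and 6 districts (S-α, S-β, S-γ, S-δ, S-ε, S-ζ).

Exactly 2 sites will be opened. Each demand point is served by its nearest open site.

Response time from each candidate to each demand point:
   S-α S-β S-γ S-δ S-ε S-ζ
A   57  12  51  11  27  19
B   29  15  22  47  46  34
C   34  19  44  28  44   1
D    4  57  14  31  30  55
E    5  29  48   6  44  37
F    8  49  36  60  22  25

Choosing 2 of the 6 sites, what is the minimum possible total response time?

87

Open {A, D}.
  S-α→D 4, S-β→A 12, S-γ→D 14, S-δ→A 11, S-ε→A 27, S-ζ→A 19  ⇒ total 87.
Compare {C, D}: total 96.
Compare {A, F}: total 108.
No size-2 selection does better; minimum is 87.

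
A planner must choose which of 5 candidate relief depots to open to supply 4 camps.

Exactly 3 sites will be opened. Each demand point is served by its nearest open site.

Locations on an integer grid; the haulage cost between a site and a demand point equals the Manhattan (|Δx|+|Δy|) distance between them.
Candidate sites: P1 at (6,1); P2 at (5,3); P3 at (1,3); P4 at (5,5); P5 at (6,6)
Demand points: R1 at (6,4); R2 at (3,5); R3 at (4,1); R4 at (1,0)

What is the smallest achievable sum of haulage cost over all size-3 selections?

Open {P1, P3, P4}.
  R1→P4 2, R2→P4 2, R3→P1 2, R4→P3 3  ⇒ total 9.
Compare {P2, P3, P4}: total 10.
Compare {P1, P2, P3}: total 11.
No size-3 selection does better; minimum is 9.

9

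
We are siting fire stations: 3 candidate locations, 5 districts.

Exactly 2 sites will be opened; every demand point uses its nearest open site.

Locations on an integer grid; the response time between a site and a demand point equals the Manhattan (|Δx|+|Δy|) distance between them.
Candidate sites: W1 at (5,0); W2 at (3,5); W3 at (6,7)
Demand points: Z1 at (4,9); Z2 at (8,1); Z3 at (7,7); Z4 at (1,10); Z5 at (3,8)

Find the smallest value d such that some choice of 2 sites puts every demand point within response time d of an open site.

Open {W1, W2}.
  Farthest demand point is Z4 at response time 7 (to W2); all others are ≤ 7.
With {W1, W3} the worst case is 8.
With {W2, W3} the worst case is 8.
No size-2 selection achieves below 7.

7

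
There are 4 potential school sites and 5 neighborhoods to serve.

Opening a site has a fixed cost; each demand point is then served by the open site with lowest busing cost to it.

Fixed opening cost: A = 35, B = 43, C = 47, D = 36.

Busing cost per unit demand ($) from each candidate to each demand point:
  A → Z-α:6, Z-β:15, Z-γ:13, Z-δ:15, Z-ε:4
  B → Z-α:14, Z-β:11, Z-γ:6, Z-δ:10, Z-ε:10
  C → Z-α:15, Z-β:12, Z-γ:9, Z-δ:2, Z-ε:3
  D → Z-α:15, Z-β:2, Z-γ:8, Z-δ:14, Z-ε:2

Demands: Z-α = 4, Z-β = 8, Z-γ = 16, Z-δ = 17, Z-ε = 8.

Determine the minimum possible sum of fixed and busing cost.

336

Open {A, C, D}: assign each demand point to its cheapest open site.
  Z-α→A 4×6=24, Z-β→D 8×2=16, Z-γ→D 16×8=128, Z-δ→C 17×2=34, Z-ε→D 8×2=16
  busing cost 218, fixed 118 → total 336.
Compare {C, D}: busing cost 254 + fixed 83 = 337.
Compare {B, C, D}: busing cost 218 + fixed 126 = 344.
Compare {A, B, C, D}: busing cost 186 + fixed 161 = 347.
All other subsets cost ≥ 337. Minimum total cost: 336.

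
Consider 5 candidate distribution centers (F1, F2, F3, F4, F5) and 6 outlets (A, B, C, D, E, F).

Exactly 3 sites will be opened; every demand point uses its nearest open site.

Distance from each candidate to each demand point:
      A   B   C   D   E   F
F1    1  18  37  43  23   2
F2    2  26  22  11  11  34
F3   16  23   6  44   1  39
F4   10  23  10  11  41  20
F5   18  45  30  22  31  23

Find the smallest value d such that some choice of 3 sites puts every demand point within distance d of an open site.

18

Open {F1, F2, F3}.
  Farthest demand point is B at distance 18 (to F1); all others are ≤ 18.
With {F1, F2, F4} the worst case is 18.
With {F1, F3, F4} the worst case is 18.
No size-3 selection achieves below 18.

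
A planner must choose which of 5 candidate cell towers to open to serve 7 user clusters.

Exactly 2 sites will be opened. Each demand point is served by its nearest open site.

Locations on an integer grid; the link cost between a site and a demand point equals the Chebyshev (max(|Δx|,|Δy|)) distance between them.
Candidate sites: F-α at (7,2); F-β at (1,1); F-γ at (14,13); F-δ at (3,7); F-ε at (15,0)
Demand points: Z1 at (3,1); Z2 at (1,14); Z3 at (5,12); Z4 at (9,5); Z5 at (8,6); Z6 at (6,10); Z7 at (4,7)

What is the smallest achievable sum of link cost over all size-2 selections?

27

Open {F-α, F-δ}.
  Z1→F-α 4, Z2→F-δ 7, Z3→F-δ 5, Z4→F-α 3, Z5→F-α 4, Z6→F-δ 3, Z7→F-δ 1  ⇒ total 27.
Compare {F-β, F-δ}: total 29.
Compare {F-γ, F-δ}: total 33.
No size-2 selection does better; minimum is 27.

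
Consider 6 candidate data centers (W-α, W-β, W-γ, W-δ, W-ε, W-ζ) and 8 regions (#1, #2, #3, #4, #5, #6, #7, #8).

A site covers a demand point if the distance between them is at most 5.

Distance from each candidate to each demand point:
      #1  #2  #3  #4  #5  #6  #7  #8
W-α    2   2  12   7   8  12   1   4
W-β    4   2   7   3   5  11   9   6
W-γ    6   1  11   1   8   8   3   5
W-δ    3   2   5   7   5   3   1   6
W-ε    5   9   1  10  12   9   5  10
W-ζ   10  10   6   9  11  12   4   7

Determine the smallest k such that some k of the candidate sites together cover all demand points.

2

Coverage sets (demand points within 5 of each site):
  W-α: {#1, #2, #7, #8}
  W-β: {#1, #2, #4, #5}
  W-γ: {#2, #4, #7, #8}
  W-δ: {#1, #2, #3, #5, #6, #7}
  W-ε: {#1, #3, #7}
  W-ζ: {#7}
No single site covers all 8 demand points.
But {W-γ, W-δ} covers everything, so the minimum is 2.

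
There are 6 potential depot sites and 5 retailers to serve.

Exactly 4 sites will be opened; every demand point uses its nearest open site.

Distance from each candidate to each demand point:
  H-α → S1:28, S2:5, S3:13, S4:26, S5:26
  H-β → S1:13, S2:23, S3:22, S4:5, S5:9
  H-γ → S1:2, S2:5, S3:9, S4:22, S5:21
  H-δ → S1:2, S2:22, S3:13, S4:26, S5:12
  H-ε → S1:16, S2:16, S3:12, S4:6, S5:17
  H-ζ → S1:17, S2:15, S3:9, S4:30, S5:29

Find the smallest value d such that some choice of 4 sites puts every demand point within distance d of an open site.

Open {H-α, H-β, H-γ, H-δ}.
  Farthest demand point is S3 at distance 9 (to H-γ); all others are ≤ 9.
With {H-α, H-β, H-γ, H-ε} the worst case is 9.
With {H-α, H-β, H-γ, H-ζ} the worst case is 9.
No size-4 selection achieves below 9.

9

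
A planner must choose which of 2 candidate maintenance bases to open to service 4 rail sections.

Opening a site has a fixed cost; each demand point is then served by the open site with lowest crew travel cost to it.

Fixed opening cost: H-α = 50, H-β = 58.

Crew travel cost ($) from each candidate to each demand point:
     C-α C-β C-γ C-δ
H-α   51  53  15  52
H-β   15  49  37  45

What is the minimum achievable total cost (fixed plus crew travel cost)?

204

Open {H-β}: assign each demand point to its cheapest open site.
  C-α→H-β 15, C-β→H-β 49, C-γ→H-β 37, C-δ→H-β 45
  crew travel cost 146, fixed 58 → total 204.
Compare {H-α}: crew travel cost 171 + fixed 50 = 221.
Compare {H-α, H-β}: crew travel cost 124 + fixed 108 = 232.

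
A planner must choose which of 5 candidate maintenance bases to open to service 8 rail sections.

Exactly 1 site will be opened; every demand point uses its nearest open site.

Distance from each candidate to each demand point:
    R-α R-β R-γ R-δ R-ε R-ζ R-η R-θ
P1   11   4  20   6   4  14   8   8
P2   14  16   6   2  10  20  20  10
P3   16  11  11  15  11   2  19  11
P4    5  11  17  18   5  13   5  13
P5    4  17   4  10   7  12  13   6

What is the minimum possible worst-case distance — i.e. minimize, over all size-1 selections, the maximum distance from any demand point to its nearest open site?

Open {P5}.
  Farthest demand point is R-β at distance 17 (to P5); all others are ≤ 17.
With {P4} the worst case is 18.
With {P3} the worst case is 19.
No size-1 selection achieves below 17.

17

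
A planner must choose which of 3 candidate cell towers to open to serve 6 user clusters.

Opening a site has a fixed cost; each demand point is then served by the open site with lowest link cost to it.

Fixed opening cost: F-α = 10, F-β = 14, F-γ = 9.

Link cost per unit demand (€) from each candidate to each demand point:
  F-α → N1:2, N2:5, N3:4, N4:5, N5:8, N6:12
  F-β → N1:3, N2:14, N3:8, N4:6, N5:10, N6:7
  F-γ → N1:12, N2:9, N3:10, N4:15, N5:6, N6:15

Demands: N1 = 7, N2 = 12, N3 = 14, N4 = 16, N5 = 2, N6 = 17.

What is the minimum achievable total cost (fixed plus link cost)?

369

Open {F-α, F-β}: assign each demand point to its cheapest open site.
  N1→F-α 7×2=14, N2→F-α 12×5=60, N3→F-α 14×4=56, N4→F-α 16×5=80, N5→F-α 2×8=16, N6→F-β 17×7=119
  link cost 345, fixed 24 → total 369.
Compare {F-α, F-β, F-γ}: link cost 341 + fixed 33 = 374.
Compare {F-α}: link cost 430 + fixed 10 = 440.
Compare {F-α, F-γ}: link cost 426 + fixed 19 = 445.
All other subsets cost ≥ 374. Minimum total cost: 369.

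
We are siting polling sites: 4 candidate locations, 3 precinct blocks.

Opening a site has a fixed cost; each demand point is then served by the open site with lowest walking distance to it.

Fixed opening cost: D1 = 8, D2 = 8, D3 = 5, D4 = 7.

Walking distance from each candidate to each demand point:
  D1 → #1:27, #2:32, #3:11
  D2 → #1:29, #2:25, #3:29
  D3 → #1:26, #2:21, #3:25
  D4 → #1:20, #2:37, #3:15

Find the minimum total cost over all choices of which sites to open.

68

Open {D3, D4}: assign each demand point to its cheapest open site.
  #1→D4 20, #2→D3 21, #3→D4 15
  walking distance 56, fixed 12 → total 68.
Compare {D1, D3}: walking distance 58 + fixed 13 = 71.
Compare {D1, D3, D4}: walking distance 52 + fixed 20 = 72.
Compare {D2, D4}: walking distance 60 + fixed 15 = 75.
All other subsets cost ≥ 71. Minimum total cost: 68.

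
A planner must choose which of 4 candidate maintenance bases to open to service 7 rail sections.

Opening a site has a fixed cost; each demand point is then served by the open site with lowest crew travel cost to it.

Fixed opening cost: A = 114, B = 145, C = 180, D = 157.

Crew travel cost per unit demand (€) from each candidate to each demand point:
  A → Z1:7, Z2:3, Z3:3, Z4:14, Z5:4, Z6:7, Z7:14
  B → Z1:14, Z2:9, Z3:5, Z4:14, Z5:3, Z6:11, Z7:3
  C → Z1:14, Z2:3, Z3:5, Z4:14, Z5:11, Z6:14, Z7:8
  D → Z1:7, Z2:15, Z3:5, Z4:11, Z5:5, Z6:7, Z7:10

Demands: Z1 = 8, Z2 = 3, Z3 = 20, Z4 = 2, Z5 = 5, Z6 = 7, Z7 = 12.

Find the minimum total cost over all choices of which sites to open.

504

Open {A}: assign each demand point to its cheapest open site.
  Z1→A 8×7=56, Z2→A 3×3=9, Z3→A 20×3=60, Z4→A 2×14=28, Z5→A 5×4=20, Z6→A 7×7=49, Z7→A 12×14=168
  crew travel cost 390, fixed 114 → total 504.
Compare {A, B}: crew travel cost 253 + fixed 259 = 512.
Compare {B}: crew travel cost 395 + fixed 145 = 540.
Compare {D}: crew travel cost 417 + fixed 157 = 574.
All other subsets cost ≥ 512. Minimum total cost: 504.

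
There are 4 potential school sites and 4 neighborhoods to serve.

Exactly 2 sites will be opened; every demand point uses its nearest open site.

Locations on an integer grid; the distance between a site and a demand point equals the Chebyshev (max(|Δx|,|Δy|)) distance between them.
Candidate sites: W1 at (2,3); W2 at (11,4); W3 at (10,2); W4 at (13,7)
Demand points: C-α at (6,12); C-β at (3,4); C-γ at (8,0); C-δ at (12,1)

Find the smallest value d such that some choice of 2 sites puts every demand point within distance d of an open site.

7

Open {W1, W4}.
  Farthest demand point is C-α at distance 7 (to W4); all others are ≤ 7.
With {W3, W4} the worst case is 7.
With {W1, W2} the worst case is 8.
No size-2 selection achieves below 7.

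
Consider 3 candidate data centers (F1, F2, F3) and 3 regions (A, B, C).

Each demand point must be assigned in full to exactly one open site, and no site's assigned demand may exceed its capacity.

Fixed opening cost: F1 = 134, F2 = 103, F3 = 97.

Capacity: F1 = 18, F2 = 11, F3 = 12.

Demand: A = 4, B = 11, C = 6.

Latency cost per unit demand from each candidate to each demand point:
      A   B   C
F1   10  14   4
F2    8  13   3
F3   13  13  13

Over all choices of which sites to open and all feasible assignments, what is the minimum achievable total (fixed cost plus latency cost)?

Open {F2, F3}; cheapest assignment that respects the capacities:
  F2 (cap 11, load 10): A, C — cost 4×8 + 6×3 = 50
  F3 (cap 12, load 11): B — cost 11×13 = 143
  Shipping 193, fixed 200 → total 393.
  Any other capacity-feasible assignment to {F2, F3} ships for at least 193.
Compare {F1, F3}: its best feasible assignment gives total 438.
Compare {F1, F2}: its best feasible assignment gives total 441.
Every other set of open sites that can feasibly serve all demand totals ≥ 438 even under its best assignment. Minimum: 393.

393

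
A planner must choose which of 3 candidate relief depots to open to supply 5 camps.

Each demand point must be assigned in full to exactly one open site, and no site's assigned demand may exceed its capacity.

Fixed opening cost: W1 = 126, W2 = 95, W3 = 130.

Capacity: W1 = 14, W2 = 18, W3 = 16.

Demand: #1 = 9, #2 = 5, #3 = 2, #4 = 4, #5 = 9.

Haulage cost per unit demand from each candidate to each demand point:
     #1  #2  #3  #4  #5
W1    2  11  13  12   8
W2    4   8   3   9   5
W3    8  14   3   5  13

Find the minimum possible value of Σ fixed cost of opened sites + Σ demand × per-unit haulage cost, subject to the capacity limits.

378

Open {W1, W2}; cheapest assignment that respects the capacities:
  W1 (cap 14, load 13): #1, #4 — cost 9×2 + 4×12 = 66
  W2 (cap 18, load 16): #2, #3, #5 — cost 5×8 + 2×3 + 9×5 = 91
  Shipping 157, fixed 221 → total 378.
  Any other capacity-feasible assignment to {W1, W2} ships for at least 157.
Compare {W2, W3}: its best feasible assignment gives total 402.
Compare {W1, W3}: its best feasible assignment gives total 472.
Every other set of open sites that can feasibly serve all demand totals ≥ 402 even under its best assignment. Minimum: 378.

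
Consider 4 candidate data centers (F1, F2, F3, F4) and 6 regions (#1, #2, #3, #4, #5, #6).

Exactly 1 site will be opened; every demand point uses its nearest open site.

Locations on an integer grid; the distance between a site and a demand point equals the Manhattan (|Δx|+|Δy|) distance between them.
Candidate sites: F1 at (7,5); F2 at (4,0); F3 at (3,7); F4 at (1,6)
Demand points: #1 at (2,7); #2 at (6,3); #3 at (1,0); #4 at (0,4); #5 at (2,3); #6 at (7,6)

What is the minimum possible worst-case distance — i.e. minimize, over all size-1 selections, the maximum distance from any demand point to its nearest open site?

8

Open {F4}.
  Farthest demand point is #2 at distance 8 (to F4); all others are ≤ 8.
With {F2} the worst case is 9.
With {F3} the worst case is 9.
No size-1 selection achieves below 8.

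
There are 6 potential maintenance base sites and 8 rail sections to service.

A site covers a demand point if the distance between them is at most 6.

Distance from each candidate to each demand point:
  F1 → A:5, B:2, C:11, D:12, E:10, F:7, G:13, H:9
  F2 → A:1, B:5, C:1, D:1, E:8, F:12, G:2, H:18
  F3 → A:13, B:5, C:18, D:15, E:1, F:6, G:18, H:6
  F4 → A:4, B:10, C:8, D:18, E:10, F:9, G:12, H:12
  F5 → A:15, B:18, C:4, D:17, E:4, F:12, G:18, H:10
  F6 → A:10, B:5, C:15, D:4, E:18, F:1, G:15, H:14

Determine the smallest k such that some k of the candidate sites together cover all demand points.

Coverage sets (demand points within 6 of each site):
  F1: {A, B}
  F2: {A, B, C, D, G}
  F3: {B, E, F, H}
  F4: {A}
  F5: {C, E}
  F6: {B, D, F}
No single site covers all 8 demand points.
But {F2, F3} covers everything, so the minimum is 2.

2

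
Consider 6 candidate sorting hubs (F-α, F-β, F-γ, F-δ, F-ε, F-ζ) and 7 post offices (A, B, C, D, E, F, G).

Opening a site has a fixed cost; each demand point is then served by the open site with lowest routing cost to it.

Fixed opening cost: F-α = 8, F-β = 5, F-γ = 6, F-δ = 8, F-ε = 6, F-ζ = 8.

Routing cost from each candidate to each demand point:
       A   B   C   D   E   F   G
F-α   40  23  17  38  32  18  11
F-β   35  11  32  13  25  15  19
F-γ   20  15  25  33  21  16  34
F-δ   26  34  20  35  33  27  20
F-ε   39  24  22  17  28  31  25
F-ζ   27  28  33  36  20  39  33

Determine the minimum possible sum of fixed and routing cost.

Open {F-α, F-β, F-γ}: assign each demand point to its cheapest open site.
  A→F-γ 20, B→F-β 11, C→F-α 17, D→F-β 13, E→F-γ 21, F→F-β 15, G→F-α 11
  routing cost 108, fixed 19 → total 127.
Compare {F-α, F-β, F-γ, F-ε}: routing cost 108 + fixed 25 = 133.
Compare {F-α, F-β, F-γ, F-ζ}: routing cost 107 + fixed 27 = 134.
Compare {F-β, F-γ}: routing cost 124 + fixed 11 = 135.
All other subsets cost ≥ 133. Minimum total cost: 127.

127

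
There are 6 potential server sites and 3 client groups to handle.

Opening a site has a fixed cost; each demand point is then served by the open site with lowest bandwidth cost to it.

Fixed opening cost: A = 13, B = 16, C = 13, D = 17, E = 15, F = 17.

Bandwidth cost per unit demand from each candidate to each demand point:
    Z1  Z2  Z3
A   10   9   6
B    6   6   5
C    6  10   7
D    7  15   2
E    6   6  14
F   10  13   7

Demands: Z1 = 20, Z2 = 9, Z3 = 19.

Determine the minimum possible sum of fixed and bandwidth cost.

Open {D, E}: assign each demand point to its cheapest open site.
  Z1→E 20×6=120, Z2→E 9×6=54, Z3→D 19×2=38
  bandwidth cost 212, fixed 32 → total 244.
Compare {B, D}: bandwidth cost 212 + fixed 33 = 245.
Compare {A, D, E}: bandwidth cost 212 + fixed 45 = 257.
Compare {C, D, E}: bandwidth cost 212 + fixed 45 = 257.
All other subsets cost ≥ 245. Minimum total cost: 244.

244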